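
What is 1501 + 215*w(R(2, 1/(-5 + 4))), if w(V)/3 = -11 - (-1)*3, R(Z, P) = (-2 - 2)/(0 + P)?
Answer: -3659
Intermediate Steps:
R(Z, P) = -4/P
w(V) = -24 (w(V) = 3*(-11 - (-1)*3) = 3*(-11 - 1*(-3)) = 3*(-11 + 3) = 3*(-8) = -24)
1501 + 215*w(R(2, 1/(-5 + 4))) = 1501 + 215*(-24) = 1501 - 5160 = -3659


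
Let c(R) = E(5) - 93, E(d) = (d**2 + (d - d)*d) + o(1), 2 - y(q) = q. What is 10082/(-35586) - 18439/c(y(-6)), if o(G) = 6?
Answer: 327772585/1103166 ≈ 297.12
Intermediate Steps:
y(q) = 2 - q
E(d) = 6 + d**2 (E(d) = (d**2 + (d - d)*d) + 6 = (d**2 + 0*d) + 6 = (d**2 + 0) + 6 = d**2 + 6 = 6 + d**2)
c(R) = -62 (c(R) = (6 + 5**2) - 93 = (6 + 25) - 93 = 31 - 93 = -62)
10082/(-35586) - 18439/c(y(-6)) = 10082/(-35586) - 18439/(-62) = 10082*(-1/35586) - 18439*(-1/62) = -5041/17793 + 18439/62 = 327772585/1103166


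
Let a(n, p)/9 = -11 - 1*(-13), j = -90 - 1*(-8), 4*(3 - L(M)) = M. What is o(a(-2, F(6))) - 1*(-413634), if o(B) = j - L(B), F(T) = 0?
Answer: 827107/2 ≈ 4.1355e+5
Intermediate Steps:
L(M) = 3 - M/4
j = -82 (j = -90 + 8 = -82)
a(n, p) = 18 (a(n, p) = 9*(-11 - 1*(-13)) = 9*(-11 + 13) = 9*2 = 18)
o(B) = -85 + B/4 (o(B) = -82 - (3 - B/4) = -82 + (-3 + B/4) = -85 + B/4)
o(a(-2, F(6))) - 1*(-413634) = (-85 + (¼)*18) - 1*(-413634) = (-85 + 9/2) + 413634 = -161/2 + 413634 = 827107/2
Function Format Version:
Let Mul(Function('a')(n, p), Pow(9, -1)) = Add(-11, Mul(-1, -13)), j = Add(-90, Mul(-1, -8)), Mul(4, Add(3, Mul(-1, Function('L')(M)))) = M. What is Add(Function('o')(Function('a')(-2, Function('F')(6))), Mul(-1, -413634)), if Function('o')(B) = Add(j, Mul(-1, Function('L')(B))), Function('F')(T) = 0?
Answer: Rational(827107, 2) ≈ 4.1355e+5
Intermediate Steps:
Function('L')(M) = Add(3, Mul(Rational(-1, 4), M))
j = -82 (j = Add(-90, 8) = -82)
Function('a')(n, p) = 18 (Function('a')(n, p) = Mul(9, Add(-11, Mul(-1, -13))) = Mul(9, Add(-11, 13)) = Mul(9, 2) = 18)
Function('o')(B) = Add(-85, Mul(Rational(1, 4), B)) (Function('o')(B) = Add(-82, Mul(-1, Add(3, Mul(Rational(-1, 4), B)))) = Add(-82, Add(-3, Mul(Rational(1, 4), B))) = Add(-85, Mul(Rational(1, 4), B)))
Add(Function('o')(Function('a')(-2, Function('F')(6))), Mul(-1, -413634)) = Add(Add(-85, Mul(Rational(1, 4), 18)), Mul(-1, -413634)) = Add(Add(-85, Rational(9, 2)), 413634) = Add(Rational(-161, 2), 413634) = Rational(827107, 2)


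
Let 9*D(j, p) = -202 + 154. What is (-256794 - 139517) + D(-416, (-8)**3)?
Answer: -1188949/3 ≈ -3.9632e+5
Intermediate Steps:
D(j, p) = -16/3 (D(j, p) = (-202 + 154)/9 = (1/9)*(-48) = -16/3)
(-256794 - 139517) + D(-416, (-8)**3) = (-256794 - 139517) - 16/3 = -396311 - 16/3 = -1188949/3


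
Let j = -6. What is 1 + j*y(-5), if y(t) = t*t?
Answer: -149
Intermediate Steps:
y(t) = t²
1 + j*y(-5) = 1 - 6*(-5)² = 1 - 6*25 = 1 - 150 = -149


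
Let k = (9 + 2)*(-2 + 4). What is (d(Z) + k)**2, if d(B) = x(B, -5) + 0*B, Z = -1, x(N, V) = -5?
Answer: 289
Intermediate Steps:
k = 22 (k = 11*2 = 22)
d(B) = -5 (d(B) = -5 + 0*B = -5 + 0 = -5)
(d(Z) + k)**2 = (-5 + 22)**2 = 17**2 = 289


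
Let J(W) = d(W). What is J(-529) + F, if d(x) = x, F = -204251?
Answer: -204780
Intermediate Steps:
J(W) = W
J(-529) + F = -529 - 204251 = -204780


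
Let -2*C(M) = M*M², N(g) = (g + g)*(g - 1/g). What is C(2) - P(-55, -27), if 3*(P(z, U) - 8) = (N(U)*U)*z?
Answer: -720732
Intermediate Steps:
N(g) = 2*g*(g - 1/g) (N(g) = (2*g)*(g - 1/g) = 2*g*(g - 1/g))
C(M) = -M³/2 (C(M) = -M*M²/2 = -M³/2)
P(z, U) = 8 + U*z*(-2 + 2*U²)/3 (P(z, U) = 8 + (((-2 + 2*U²)*U)*z)/3 = 8 + ((U*(-2 + 2*U²))*z)/3 = 8 + (U*z*(-2 + 2*U²))/3 = 8 + U*z*(-2 + 2*U²)/3)
C(2) - P(-55, -27) = -½*2³ - (8 + (⅔)*(-27)*(-55)*(-1 + (-27)²)) = -½*8 - (8 + (⅔)*(-27)*(-55)*(-1 + 729)) = -4 - (8 + (⅔)*(-27)*(-55)*728) = -4 - (8 + 720720) = -4 - 1*720728 = -4 - 720728 = -720732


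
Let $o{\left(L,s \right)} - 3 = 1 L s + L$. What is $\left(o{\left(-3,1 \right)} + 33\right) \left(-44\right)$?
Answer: $-1320$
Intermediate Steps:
$o{\left(L,s \right)} = 3 + L + L s$ ($o{\left(L,s \right)} = 3 + \left(1 L s + L\right) = 3 + \left(L s + L\right) = 3 + \left(L + L s\right) = 3 + L + L s$)
$\left(o{\left(-3,1 \right)} + 33\right) \left(-44\right) = \left(\left(3 - 3 - 3\right) + 33\right) \left(-44\right) = \left(-3 + 33\right) \left(-44\right) = 30 \left(-44\right) = -1320$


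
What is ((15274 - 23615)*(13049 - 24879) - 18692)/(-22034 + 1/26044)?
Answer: -2569379622872/573853495 ≈ -4477.4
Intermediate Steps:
((15274 - 23615)*(13049 - 24879) - 18692)/(-22034 + 1/26044) = (-8341*(-11830) - 18692)/(-22034 + 1/26044) = (98674030 - 18692)/(-573853495/26044) = 98655338*(-26044/573853495) = -2569379622872/573853495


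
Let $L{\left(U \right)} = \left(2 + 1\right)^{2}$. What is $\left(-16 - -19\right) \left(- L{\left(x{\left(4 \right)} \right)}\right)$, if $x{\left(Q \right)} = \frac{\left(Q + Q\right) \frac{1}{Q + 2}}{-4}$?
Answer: $-27$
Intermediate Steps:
$x{\left(Q \right)} = - \frac{Q}{2 \left(2 + Q\right)}$ ($x{\left(Q \right)} = \frac{2 Q}{2 + Q} \left(- \frac{1}{4}\right) = - \frac{Q}{2 \left(2 + Q\right)}$)
$L{\left(U \right)} = 9$ ($L{\left(U \right)} = 3^{2} = 9$)
$\left(-16 - -19\right) \left(- L{\left(x{\left(4 \right)} \right)}\right) = \left(-16 - -19\right) \left(\left(-1\right) 9\right) = \left(-16 + 19\right) \left(-9\right) = 3 \left(-9\right) = -27$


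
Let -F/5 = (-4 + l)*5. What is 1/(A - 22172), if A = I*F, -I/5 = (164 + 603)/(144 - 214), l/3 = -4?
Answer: -7/1804 ≈ -0.0038803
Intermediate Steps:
l = -12 (l = 3*(-4) = -12)
F = 400 (F = -5*(-4 - 12)*5 = -(-80)*5 = -5*(-80) = 400)
I = 767/14 (I = -5*(164 + 603)/(144 - 214) = -3835/(-70) = -3835*(-1)/70 = -5*(-767/70) = 767/14 ≈ 54.786)
A = 153400/7 (A = (767/14)*400 = 153400/7 ≈ 21914.)
1/(A - 22172) = 1/(153400/7 - 22172) = 1/(-1804/7) = -7/1804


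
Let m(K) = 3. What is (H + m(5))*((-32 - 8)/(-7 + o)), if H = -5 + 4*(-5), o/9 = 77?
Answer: 440/343 ≈ 1.2828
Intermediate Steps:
o = 693 (o = 9*77 = 693)
H = -25 (H = -5 - 20 = -25)
(H + m(5))*((-32 - 8)/(-7 + o)) = (-25 + 3)*((-32 - 8)/(-7 + 693)) = -(-880)/686 = -22*(-20/343) = 440/343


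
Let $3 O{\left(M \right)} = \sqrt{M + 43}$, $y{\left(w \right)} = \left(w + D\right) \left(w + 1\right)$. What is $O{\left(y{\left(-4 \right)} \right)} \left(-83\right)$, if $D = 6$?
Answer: $- \frac{83 \sqrt{37}}{3} \approx -168.29$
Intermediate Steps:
$y{\left(w \right)} = \left(1 + w\right) \left(6 + w\right)$ ($y{\left(w \right)} = \left(w + 6\right) \left(w + 1\right) = \left(6 + w\right) \left(1 + w\right) = \left(1 + w\right) \left(6 + w\right)$)
$O{\left(M \right)} = \frac{\sqrt{43 + M}}{3}$ ($O{\left(M \right)} = \frac{\sqrt{M + 43}}{3} = \frac{\sqrt{43 + M}}{3}$)
$O{\left(y{\left(-4 \right)} \right)} \left(-83\right) = \frac{\sqrt{43 + \left(6 + \left(-4\right)^{2} + 7 \left(-4\right)\right)}}{3} \left(-83\right) = \frac{\sqrt{43 + \left(6 + 16 - 28\right)}}{3} \left(-83\right) = \frac{\sqrt{43 - 6}}{3} \left(-83\right) = \frac{\sqrt{37}}{3} \left(-83\right) = - \frac{83 \sqrt{37}}{3}$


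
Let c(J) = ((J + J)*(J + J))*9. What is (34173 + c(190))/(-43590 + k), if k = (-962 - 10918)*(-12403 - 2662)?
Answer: 63513/8520410 ≈ 0.0074542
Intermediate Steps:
k = 178972200 (k = -11880*(-15065) = 178972200)
c(J) = 36*J² (c(J) = ((2*J)*(2*J))*9 = (4*J²)*9 = 36*J²)
(34173 + c(190))/(-43590 + k) = (34173 + 36*190²)/(-43590 + 178972200) = (34173 + 36*36100)/178928610 = (34173 + 1299600)*(1/178928610) = 1333773*(1/178928610) = 63513/8520410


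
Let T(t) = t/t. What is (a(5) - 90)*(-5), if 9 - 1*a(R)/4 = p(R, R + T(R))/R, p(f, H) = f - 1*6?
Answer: 266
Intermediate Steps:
T(t) = 1
p(f, H) = -6 + f (p(f, H) = f - 6 = -6 + f)
a(R) = 36 - 4*(-6 + R)/R
(a(5) - 90)*(-5) = ((32 + 24/5) - 90)*(-5) = (184/5 - 90)*(-5) = -266/5*(-5) = 266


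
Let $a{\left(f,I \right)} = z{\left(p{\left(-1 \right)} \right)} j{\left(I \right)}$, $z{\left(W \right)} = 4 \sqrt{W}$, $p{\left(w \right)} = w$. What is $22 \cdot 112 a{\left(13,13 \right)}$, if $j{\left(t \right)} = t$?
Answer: $128128 i \approx 1.2813 \cdot 10^{5} i$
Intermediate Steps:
$a{\left(f,I \right)} = 4 i I$ ($a{\left(f,I \right)} = 4 \sqrt{-1} I = 4 i I$)
$22 \cdot 112 a{\left(13,13 \right)} = 22 \cdot 112 \cdot 4 i 13 = 2464 \cdot 52 i = 128128 i$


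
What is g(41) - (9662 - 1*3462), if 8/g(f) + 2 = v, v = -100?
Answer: -316204/51 ≈ -6200.1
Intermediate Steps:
g(f) = -4/51 (g(f) = 8/(-2 - 100) = 8/(-102) = 8*(-1/102) = -4/51)
g(41) - (9662 - 1*3462) = -4/51 - (9662 - 1*3462) = -4/51 - (9662 - 3462) = -4/51 - 1*6200 = -4/51 - 6200 = -316204/51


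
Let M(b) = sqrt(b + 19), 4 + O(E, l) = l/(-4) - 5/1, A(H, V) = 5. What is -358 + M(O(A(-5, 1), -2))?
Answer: -358 + sqrt(42)/2 ≈ -354.76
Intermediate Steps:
O(E, l) = -9 - l/4 (O(E, l) = -4 + (l/(-4) - 5/1) = -4 + (l*(-1/4) - 5*1) = -4 + (-l/4 - 5) = -4 + (-5 - l/4) = -9 - l/4)
M(b) = sqrt(19 + b)
-358 + M(O(A(-5, 1), -2)) = -358 + sqrt(19 + (-9 - 1/4*(-2))) = -358 + sqrt(19 + (-9 + 1/2)) = -358 + sqrt(19 - 17/2) = -358 + sqrt(21/2) = -358 + sqrt(42)/2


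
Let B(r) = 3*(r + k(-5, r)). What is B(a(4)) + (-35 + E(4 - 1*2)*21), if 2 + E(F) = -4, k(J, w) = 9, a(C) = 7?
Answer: -113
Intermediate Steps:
E(F) = -6 (E(F) = -2 - 4 = -6)
B(r) = 27 + 3*r (B(r) = 3*(r + 9) = 3*(9 + r) = 27 + 3*r)
B(a(4)) + (-35 + E(4 - 1*2)*21) = (27 + 3*7) + (-35 - 6*21) = (27 + 21) + (-35 - 126) = 48 - 161 = -113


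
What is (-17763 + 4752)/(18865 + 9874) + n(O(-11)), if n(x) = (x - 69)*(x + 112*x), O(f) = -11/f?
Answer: -220843487/28739 ≈ -7684.5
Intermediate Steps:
n(x) = 113*x*(-69 + x) (n(x) = (-69 + x)*(113*x) = 113*x*(-69 + x))
(-17763 + 4752)/(18865 + 9874) + n(O(-11)) = (-17763 + 4752)/(18865 + 9874) + 113*(-11/(-11))*(-69 - 11/(-11)) = -13011/28739 + 113*(-11*(-1/11))*(-69 - 11*(-1/11)) = -13011*1/28739 + 113*1*(-69 + 1) = -13011/28739 + 113*1*(-68) = -13011/28739 - 7684 = -220843487/28739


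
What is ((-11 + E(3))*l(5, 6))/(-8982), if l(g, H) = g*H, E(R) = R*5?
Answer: -20/1497 ≈ -0.013360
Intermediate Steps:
E(R) = 5*R
l(g, H) = H*g
((-11 + E(3))*l(5, 6))/(-8982) = ((-11 + 5*3)*(6*5))/(-8982) = ((-11 + 15)*30)*(-1/8982) = (4*30)*(-1/8982) = 120*(-1/8982) = -20/1497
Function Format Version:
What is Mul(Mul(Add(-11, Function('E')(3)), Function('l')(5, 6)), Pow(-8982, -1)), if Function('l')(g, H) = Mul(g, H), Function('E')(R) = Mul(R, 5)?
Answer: Rational(-20, 1497) ≈ -0.013360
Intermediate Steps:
Function('E')(R) = Mul(5, R)
Function('l')(g, H) = Mul(H, g)
Mul(Mul(Add(-11, Function('E')(3)), Function('l')(5, 6)), Pow(-8982, -1)) = Mul(Mul(Add(-11, Mul(5, 3)), Mul(6, 5)), Pow(-8982, -1)) = Mul(Mul(Add(-11, 15), 30), Rational(-1, 8982)) = Mul(Mul(4, 30), Rational(-1, 8982)) = Mul(120, Rational(-1, 8982)) = Rational(-20, 1497)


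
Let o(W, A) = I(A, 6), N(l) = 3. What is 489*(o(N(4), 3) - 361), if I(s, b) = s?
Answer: -175062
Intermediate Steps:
o(W, A) = A
489*(o(N(4), 3) - 361) = 489*(3 - 361) = 489*(-358) = -175062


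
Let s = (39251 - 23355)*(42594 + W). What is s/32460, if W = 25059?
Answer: 89617674/2705 ≈ 33130.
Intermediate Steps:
s = 1075412088 (s = (39251 - 23355)*(42594 + 25059) = 15896*67653 = 1075412088)
s/32460 = 1075412088/32460 = 1075412088*(1/32460) = 89617674/2705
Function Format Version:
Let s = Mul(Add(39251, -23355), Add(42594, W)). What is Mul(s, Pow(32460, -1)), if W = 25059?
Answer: Rational(89617674, 2705) ≈ 33130.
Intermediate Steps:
s = 1075412088 (s = Mul(Add(39251, -23355), Add(42594, 25059)) = Mul(15896, 67653) = 1075412088)
Mul(s, Pow(32460, -1)) = Mul(1075412088, Pow(32460, -1)) = Mul(1075412088, Rational(1, 32460)) = Rational(89617674, 2705)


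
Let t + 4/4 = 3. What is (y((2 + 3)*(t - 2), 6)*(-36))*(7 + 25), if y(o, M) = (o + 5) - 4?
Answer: -1152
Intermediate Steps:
t = 2 (t = -1 + 3 = 2)
y(o, M) = 1 + o (y(o, M) = (5 + o) - 4 = 1 + o)
(y((2 + 3)*(t - 2), 6)*(-36))*(7 + 25) = ((1 + (2 + 3)*(2 - 2))*(-36))*(7 + 25) = ((1 + 5*0)*(-36))*32 = ((1 + 0)*(-36))*32 = (1*(-36))*32 = -36*32 = -1152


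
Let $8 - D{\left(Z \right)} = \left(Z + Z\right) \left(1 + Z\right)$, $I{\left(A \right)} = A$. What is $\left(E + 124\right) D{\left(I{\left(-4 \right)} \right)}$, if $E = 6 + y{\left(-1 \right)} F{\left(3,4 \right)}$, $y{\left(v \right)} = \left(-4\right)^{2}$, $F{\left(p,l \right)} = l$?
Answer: $-3104$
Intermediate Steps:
$y{\left(v \right)} = 16$
$D{\left(Z \right)} = 8 - 2 Z \left(1 + Z\right)$ ($D{\left(Z \right)} = 8 - \left(Z + Z\right) \left(1 + Z\right) = 8 - 2 Z \left(1 + Z\right)$)
$E = 70$ ($E = 6 + 16 \cdot 4 = 6 + 64 = 70$)
$\left(E + 124\right) D{\left(I{\left(-4 \right)} \right)} = \left(70 + 124\right) \left(8 - -8 - 2 \left(-4\right)^{2}\right) = 194 \left(8 + 8 - 32\right) = 194 \left(-16\right) = -3104$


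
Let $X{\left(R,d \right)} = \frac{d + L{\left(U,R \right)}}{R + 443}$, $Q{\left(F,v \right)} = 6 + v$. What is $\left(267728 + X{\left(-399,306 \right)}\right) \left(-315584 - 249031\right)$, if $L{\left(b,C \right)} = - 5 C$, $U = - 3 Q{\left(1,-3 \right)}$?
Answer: $- \frac{6652481946795}{44} \approx -1.5119 \cdot 10^{11}$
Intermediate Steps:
$U = -9$ ($U = - 3 \left(6 - 3\right) = \left(-3\right) 3 = -9$)
$X{\left(R,d \right)} = \frac{d - 5 R}{443 + R}$ ($X{\left(R,d \right)} = \frac{d - 5 R}{R + 443} = \frac{d - 5 R}{443 + R}$)
$\left(267728 + X{\left(-399,306 \right)}\right) \left(-315584 - 249031\right) = \left(267728 + \frac{306 - -1995}{443 - 399}\right) \left(-315584 - 249031\right) = \left(267728 + \frac{306 + 1995}{44}\right) \left(-564615\right) = \left(267728 + \frac{1}{44} \cdot 2301\right) \left(-564615\right) = \left(267728 + \frac{2301}{44}\right) \left(-564615\right) = \frac{11782333}{44} \left(-564615\right) = - \frac{6652481946795}{44}$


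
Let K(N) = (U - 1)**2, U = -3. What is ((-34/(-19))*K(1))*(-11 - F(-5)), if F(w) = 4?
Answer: -8160/19 ≈ -429.47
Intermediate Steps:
K(N) = 16 (K(N) = (-3 - 1)**2 = (-4)**2 = 16)
((-34/(-19))*K(1))*(-11 - F(-5)) = (-34/(-19)*16)*(-11 - 1*4) = (-34*(-1/19)*16)*(-11 - 4) = ((34/19)*16)*(-15) = (544/19)*(-15) = -8160/19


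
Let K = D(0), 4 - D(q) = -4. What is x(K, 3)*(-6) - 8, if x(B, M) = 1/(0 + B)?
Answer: -35/4 ≈ -8.7500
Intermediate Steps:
D(q) = 8 (D(q) = 4 - 1*(-4) = 4 + 4 = 8)
K = 8
x(B, M) = 1/B
x(K, 3)*(-6) - 8 = -6/8 - 8 = (⅛)*(-6) - 8 = -¾ - 8 = -35/4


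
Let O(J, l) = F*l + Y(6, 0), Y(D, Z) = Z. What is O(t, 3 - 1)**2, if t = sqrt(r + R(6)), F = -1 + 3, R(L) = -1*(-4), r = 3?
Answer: 16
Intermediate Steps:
R(L) = 4
F = 2
t = sqrt(7) (t = sqrt(3 + 4) = sqrt(7) ≈ 2.6458)
O(J, l) = 2*l (O(J, l) = 2*l + 0 = 2*l)
O(t, 3 - 1)**2 = (2*(3 - 1))**2 = (2*2)**2 = 4**2 = 16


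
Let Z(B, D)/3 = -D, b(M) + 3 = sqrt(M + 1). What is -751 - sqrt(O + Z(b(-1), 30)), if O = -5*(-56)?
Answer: -751 - sqrt(190) ≈ -764.78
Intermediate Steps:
b(M) = -3 + sqrt(1 + M) (b(M) = -3 + sqrt(M + 1) = -3 + sqrt(1 + M))
Z(B, D) = -3*D (Z(B, D) = 3*(-D) = -3*D)
O = 280
-751 - sqrt(O + Z(b(-1), 30)) = -751 - sqrt(280 - 3*30) = -751 - sqrt(280 - 90) = -751 - sqrt(190)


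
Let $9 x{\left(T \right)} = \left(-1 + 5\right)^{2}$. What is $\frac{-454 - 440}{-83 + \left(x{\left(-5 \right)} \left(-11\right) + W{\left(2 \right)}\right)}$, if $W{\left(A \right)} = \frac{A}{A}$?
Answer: $\frac{4023}{457} \approx 8.8031$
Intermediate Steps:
$W{\left(A \right)} = 1$
$x{\left(T \right)} = \frac{16}{9}$ ($x{\left(T \right)} = \frac{\left(-1 + 5\right)^{2}}{9} = \frac{4^{2}}{9} = \frac{1}{9} \cdot 16 = \frac{16}{9}$)
$\frac{-454 - 440}{-83 + \left(x{\left(-5 \right)} \left(-11\right) + W{\left(2 \right)}\right)} = \frac{-454 - 440}{-83 + \left(\frac{16}{9} \left(-11\right) + 1\right)} = - \frac{894}{-83 + \left(- \frac{176}{9} + 1\right)} = - \frac{894}{-83 - \frac{167}{9}} = - \frac{894}{- \frac{914}{9}} = \left(-894\right) \left(- \frac{9}{914}\right) = \frac{4023}{457}$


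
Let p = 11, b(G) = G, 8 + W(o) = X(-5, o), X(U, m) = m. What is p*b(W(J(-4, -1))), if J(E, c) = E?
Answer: -132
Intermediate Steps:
W(o) = -8 + o
p*b(W(J(-4, -1))) = 11*(-8 - 4) = 11*(-12) = -132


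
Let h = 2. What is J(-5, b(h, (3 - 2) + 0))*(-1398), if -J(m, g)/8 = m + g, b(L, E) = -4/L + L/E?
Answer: -55920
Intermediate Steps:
J(m, g) = -8*g - 8*m (J(m, g) = -8*(m + g) = -8*(g + m) = -8*g - 8*m)
J(-5, b(h, (3 - 2) + 0))*(-1398) = (-8*(-4/2 + 2/((3 - 2) + 0)) - 8*(-5))*(-1398) = (-8*(-4*1/2 + 2/(1 + 0)) + 40)*(-1398) = (-8*(-2 + 2/1) + 40)*(-1398) = (-8*(-2 + 2*1) + 40)*(-1398) = (-8*(-2 + 2) + 40)*(-1398) = (-8*0 + 40)*(-1398) = (0 + 40)*(-1398) = 40*(-1398) = -55920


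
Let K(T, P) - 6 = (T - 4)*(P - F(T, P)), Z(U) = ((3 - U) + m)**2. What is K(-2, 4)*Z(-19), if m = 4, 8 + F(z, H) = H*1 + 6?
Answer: -4056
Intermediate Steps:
F(z, H) = -2 + H (F(z, H) = -8 + (H*1 + 6) = -8 + (H + 6) = -8 + (6 + H) = -2 + H)
Z(U) = (7 - U)**2 (Z(U) = ((3 - U) + 4)**2 = (7 - U)**2)
K(T, P) = -2 + 2*T (K(T, P) = 6 + (T - 4)*(P - (-2 + P)) = 6 + (-4 + T)*(P + (2 - P)) = 6 + (-4 + T)*2 = 6 + (-8 + 2*T) = -2 + 2*T)
K(-2, 4)*Z(-19) = (-2 + 2*(-2))*(7 - 1*(-19))**2 = (-2 - 4)*(7 + 19)**2 = -6*26**2 = -6*676 = -4056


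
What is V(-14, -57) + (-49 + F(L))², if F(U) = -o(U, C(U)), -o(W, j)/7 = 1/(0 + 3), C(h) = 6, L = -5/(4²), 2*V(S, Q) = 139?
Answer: 40451/18 ≈ 2247.3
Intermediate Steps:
V(S, Q) = 139/2 (V(S, Q) = (½)*139 = 139/2)
L = -5/16 ≈ -0.31250
o(W, j) = -7/3 (o(W, j) = -7/(0 + 3) = -7/3)
F(U) = 7/3 (F(U) = -1*(-7/3) = 7/3)
V(-14, -57) + (-49 + F(L))² = 139/2 + (-49 + 7/3)² = 139/2 + (-140/3)² = 139/2 + 19600/9 = 40451/18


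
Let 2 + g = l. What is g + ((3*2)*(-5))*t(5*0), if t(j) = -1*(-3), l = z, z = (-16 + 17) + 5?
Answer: -86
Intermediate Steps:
z = 6 (z = 1 + 5 = 6)
l = 6
g = 4 (g = -2 + 6 = 4)
t(j) = 3
g + ((3*2)*(-5))*t(5*0) = 4 + ((3*2)*(-5))*3 = 4 + (6*(-5))*3 = 4 - 30*3 = 4 - 90 = -86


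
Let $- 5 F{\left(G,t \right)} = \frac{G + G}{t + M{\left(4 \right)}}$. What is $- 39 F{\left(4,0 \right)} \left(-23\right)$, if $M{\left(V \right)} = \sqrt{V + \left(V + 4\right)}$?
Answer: $- \frac{1196 \sqrt{3}}{5} \approx -414.31$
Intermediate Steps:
$M{\left(V \right)} = \sqrt{4 + 2 V}$ ($M{\left(V \right)} = \sqrt{V + \left(4 + V\right)} = \sqrt{4 + 2 V}$)
$F{\left(G,t \right)} = - \frac{2 G}{5 \left(t + 2 \sqrt{3}\right)}$ ($F{\left(G,t \right)} = - \frac{\left(G + G\right) \frac{1}{t + \sqrt{4 + 2 \cdot 4}}}{5} = - \frac{2 G \frac{1}{t + \sqrt{4 + 8}}}{5} = - \frac{2 G \frac{1}{t + \sqrt{12}}}{5} = - \frac{2 G \frac{1}{t + 2 \sqrt{3}}}{5} = - \frac{2 G}{5 \left(t + 2 \sqrt{3}\right)}$)
$- 39 F{\left(4,0 \right)} \left(-23\right) = - 39 \left(\left(-2\right) 4 \frac{1}{5 \cdot 0 + 10 \sqrt{3}}\right) \left(-23\right) = - 39 \left(\left(-2\right) 4 \frac{1}{0 + 10 \sqrt{3}}\right) \left(-23\right) = - 39 \left(\left(-2\right) 4 \frac{1}{10 \sqrt{3}}\right) \left(-23\right) = - 39 \left(\left(-2\right) 4 \frac{\sqrt{3}}{30}\right) \left(-23\right) = - 39 \left(- \frac{4 \sqrt{3}}{15}\right) \left(-23\right) = \frac{52 \sqrt{3}}{5} \left(-23\right) = - \frac{1196 \sqrt{3}}{5}$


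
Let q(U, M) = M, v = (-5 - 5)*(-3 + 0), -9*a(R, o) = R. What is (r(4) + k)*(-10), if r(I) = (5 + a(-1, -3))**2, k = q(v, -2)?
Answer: -19540/81 ≈ -241.23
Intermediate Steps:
a(R, o) = -R/9
v = 30 (v = -10*(-3) = 30)
k = -2
r(I) = 2116/81 (r(I) = (5 - 1/9*(-1))**2 = (5 + 1/9)**2 = (46/9)**2 = 2116/81)
(r(4) + k)*(-10) = (2116/81 - 2)*(-10) = (1954/81)*(-10) = -19540/81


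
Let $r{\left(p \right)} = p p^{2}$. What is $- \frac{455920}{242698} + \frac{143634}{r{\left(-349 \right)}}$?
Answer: $- \frac{9707678672306}{5158369912601} \approx -1.8819$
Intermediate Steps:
$r{\left(p \right)} = p^{3}$
$- \frac{455920}{242698} + \frac{143634}{r{\left(-349 \right)}} = - \frac{455920}{242698} + \frac{143634}{\left(-349\right)^{3}} = \left(-455920\right) \frac{1}{242698} + \frac{143634}{-42508549} = - \frac{227960}{121349} + 143634 \left(- \frac{1}{42508549}\right) = - \frac{227960}{121349} - \frac{143634}{42508549} = - \frac{9707678672306}{5158369912601}$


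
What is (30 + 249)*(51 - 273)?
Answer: -61938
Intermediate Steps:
(30 + 249)*(51 - 273) = 279*(-222) = -61938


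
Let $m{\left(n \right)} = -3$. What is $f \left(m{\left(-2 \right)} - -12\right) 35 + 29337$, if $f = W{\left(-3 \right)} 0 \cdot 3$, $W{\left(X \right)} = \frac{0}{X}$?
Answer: $29337$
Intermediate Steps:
$W{\left(X \right)} = 0$
$f = 0$ ($f = 0 \cdot 0 \cdot 3 = 0 \cdot 3 = 0$)
$f \left(m{\left(-2 \right)} - -12\right) 35 + 29337 = 0 \left(-3 - -12\right) 35 + 29337 = 0 \left(-3 + 12\right) 35 + 29337 = 0 \cdot 9 \cdot 35 + 29337 = 0 \cdot 35 + 29337 = 0 + 29337 = 29337$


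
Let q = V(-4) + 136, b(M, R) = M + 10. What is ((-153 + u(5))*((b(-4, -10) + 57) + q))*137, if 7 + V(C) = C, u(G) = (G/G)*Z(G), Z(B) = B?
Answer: -3811888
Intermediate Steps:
b(M, R) = 10 + M
u(G) = G (u(G) = (G/G)*G = 1*G = G)
V(C) = -7 + C
q = 125 (q = (-7 - 4) + 136 = -11 + 136 = 125)
((-153 + u(5))*((b(-4, -10) + 57) + q))*137 = ((-153 + 5)*(((10 - 4) + 57) + 125))*137 = -148*((6 + 57) + 125)*137 = -148*(63 + 125)*137 = -148*188*137 = -27824*137 = -3811888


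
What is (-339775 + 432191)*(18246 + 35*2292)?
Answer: 9099833856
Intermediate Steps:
(-339775 + 432191)*(18246 + 35*2292) = 92416*(18246 + 80220) = 92416*98466 = 9099833856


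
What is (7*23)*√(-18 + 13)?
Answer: 161*I*√5 ≈ 360.01*I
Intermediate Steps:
(7*23)*√(-18 + 13) = 161*√(-5) = 161*(I*√5) = 161*I*√5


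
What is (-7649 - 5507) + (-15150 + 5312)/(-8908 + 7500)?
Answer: -9256905/704 ≈ -13149.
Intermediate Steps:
(-7649 - 5507) + (-15150 + 5312)/(-8908 + 7500) = -13156 - 9838/(-1408) = -13156 - 9838*(-1/1408) = -13156 + 4919/704 = -9256905/704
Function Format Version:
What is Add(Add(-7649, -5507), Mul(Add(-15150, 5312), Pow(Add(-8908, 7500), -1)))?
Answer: Rational(-9256905, 704) ≈ -13149.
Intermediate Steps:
Add(Add(-7649, -5507), Mul(Add(-15150, 5312), Pow(Add(-8908, 7500), -1))) = Add(-13156, Mul(-9838, Pow(-1408, -1))) = Add(-13156, Mul(-9838, Rational(-1, 1408))) = Add(-13156, Rational(4919, 704)) = Rational(-9256905, 704)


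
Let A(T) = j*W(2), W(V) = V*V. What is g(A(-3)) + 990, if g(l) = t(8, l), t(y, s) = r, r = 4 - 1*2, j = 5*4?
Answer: 992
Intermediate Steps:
W(V) = V²
j = 20
A(T) = 80 (A(T) = 20*2² = 20*4 = 80)
r = 2 (r = 4 - 2 = 2)
t(y, s) = 2
g(l) = 2
g(A(-3)) + 990 = 2 + 990 = 992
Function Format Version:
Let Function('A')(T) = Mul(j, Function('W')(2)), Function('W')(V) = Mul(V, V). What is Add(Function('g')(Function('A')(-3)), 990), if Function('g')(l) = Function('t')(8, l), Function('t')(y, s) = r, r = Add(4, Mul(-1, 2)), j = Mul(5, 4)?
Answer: 992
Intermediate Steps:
Function('W')(V) = Pow(V, 2)
j = 20
Function('A')(T) = 80 (Function('A')(T) = Mul(20, Pow(2, 2)) = Mul(20, 4) = 80)
r = 2 (r = Add(4, -2) = 2)
Function('t')(y, s) = 2
Function('g')(l) = 2
Add(Function('g')(Function('A')(-3)), 990) = Add(2, 990) = 992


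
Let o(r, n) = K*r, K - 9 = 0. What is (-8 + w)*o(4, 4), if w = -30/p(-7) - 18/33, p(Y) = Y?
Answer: -11808/77 ≈ -153.35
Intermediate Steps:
K = 9 (K = 9 + 0 = 9)
o(r, n) = 9*r
w = 288/77 (w = -30/(-7) - 18/33 = -30*(-1/7) - 18*1/33 = 30/7 - 6/11 = 288/77 ≈ 3.7403)
(-8 + w)*o(4, 4) = (-8 + 288/77)*(9*4) = -328/77*36 = -11808/77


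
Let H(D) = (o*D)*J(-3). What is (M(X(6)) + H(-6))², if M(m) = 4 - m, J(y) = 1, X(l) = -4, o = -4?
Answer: 1024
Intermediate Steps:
H(D) = -4*D (H(D) = -4*D*1 = -4*D)
(M(X(6)) + H(-6))² = ((4 - 1*(-4)) - 4*(-6))² = ((4 + 4) + 24)² = (8 + 24)² = 32² = 1024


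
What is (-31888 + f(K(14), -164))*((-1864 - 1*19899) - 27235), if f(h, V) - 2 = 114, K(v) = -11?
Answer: 1556764456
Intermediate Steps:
f(h, V) = 116 (f(h, V) = 2 + 114 = 116)
(-31888 + f(K(14), -164))*((-1864 - 1*19899) - 27235) = (-31888 + 116)*((-1864 - 1*19899) - 27235) = -31772*((-1864 - 19899) - 27235) = -31772*(-21763 - 27235) = -31772*(-48998) = 1556764456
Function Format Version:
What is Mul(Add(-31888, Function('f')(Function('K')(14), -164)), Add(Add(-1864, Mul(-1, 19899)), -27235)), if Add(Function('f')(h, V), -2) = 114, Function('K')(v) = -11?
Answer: 1556764456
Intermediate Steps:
Function('f')(h, V) = 116 (Function('f')(h, V) = Add(2, 114) = 116)
Mul(Add(-31888, Function('f')(Function('K')(14), -164)), Add(Add(-1864, Mul(-1, 19899)), -27235)) = Mul(Add(-31888, 116), Add(Add(-1864, Mul(-1, 19899)), -27235)) = Mul(-31772, Add(Add(-1864, -19899), -27235)) = Mul(-31772, Add(-21763, -27235)) = Mul(-31772, -48998) = 1556764456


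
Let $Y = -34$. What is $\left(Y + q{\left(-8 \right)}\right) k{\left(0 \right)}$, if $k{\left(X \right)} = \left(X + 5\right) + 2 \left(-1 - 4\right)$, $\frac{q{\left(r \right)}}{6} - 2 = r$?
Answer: $350$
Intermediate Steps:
$q{\left(r \right)} = 12 + 6 r$
$k{\left(X \right)} = -5 + X$ ($k{\left(X \right)} = \left(5 + X\right) + 2 \left(-5\right) = \left(5 + X\right) - 10 = -5 + X$)
$\left(Y + q{\left(-8 \right)}\right) k{\left(0 \right)} = \left(-34 + \left(12 + 6 \left(-8\right)\right)\right) \left(-5 + 0\right) = \left(-34 + \left(12 - 48\right)\right) \left(-5\right) = \left(-34 - 36\right) \left(-5\right) = \left(-70\right) \left(-5\right) = 350$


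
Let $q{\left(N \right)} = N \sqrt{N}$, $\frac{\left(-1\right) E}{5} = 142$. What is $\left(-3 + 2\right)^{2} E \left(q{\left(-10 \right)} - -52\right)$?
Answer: $-36920 + 7100 i \sqrt{10} \approx -36920.0 + 22452.0 i$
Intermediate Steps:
$E = -710$ ($E = \left(-5\right) 142 = -710$)
$q{\left(N \right)} = N^{\frac{3}{2}}$
$\left(-3 + 2\right)^{2} E \left(q{\left(-10 \right)} - -52\right) = \left(-3 + 2\right)^{2} \left(-710\right) \left(\left(-10\right)^{\frac{3}{2}} - -52\right) = \left(-1\right)^{2} \left(-710\right) \left(- 10 i \sqrt{10} + 52\right) = 1 \left(-710\right) \left(52 - 10 i \sqrt{10}\right) = - 710 \left(52 - 10 i \sqrt{10}\right) = -36920 + 7100 i \sqrt{10}$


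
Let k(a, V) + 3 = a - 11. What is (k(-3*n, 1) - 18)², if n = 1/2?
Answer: 4489/4 ≈ 1122.3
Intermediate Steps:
n = ½ ≈ 0.50000
k(a, V) = -14 + a (k(a, V) = -3 + (a - 11) = -3 + (-11 + a) = -14 + a)
(k(-3*n, 1) - 18)² = ((-14 - 3*½) - 18)² = ((-14 - 3/2) - 18)² = (-31/2 - 18)² = (-67/2)² = 4489/4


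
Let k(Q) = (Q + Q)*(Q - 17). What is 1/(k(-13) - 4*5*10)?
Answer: 1/580 ≈ 0.0017241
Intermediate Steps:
k(Q) = 2*Q*(-17 + Q) (k(Q) = (2*Q)*(-17 + Q) = 2*Q*(-17 + Q))
1/(k(-13) - 4*5*10) = 1/(2*(-13)*(-17 - 13) - 4*5*10) = 1/(2*(-13)*(-30) - 20*10) = 1/(780 - 200) = 1/580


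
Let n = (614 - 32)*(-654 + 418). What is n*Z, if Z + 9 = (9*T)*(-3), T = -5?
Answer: -17306352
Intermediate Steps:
Z = 126 (Z = -9 + (9*(-5))*(-3) = -9 - 45*(-3) = -9 + 135 = 126)
n = -137352 (n = 582*(-236) = -137352)
n*Z = -137352*126 = -17306352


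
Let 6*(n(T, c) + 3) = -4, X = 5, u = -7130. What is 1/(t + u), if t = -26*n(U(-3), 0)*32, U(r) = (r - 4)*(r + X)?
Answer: -3/12238 ≈ -0.00024514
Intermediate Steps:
U(r) = (-4 + r)*(5 + r) (U(r) = (r - 4)*(r + 5) = (-4 + r)*(5 + r))
n(T, c) = -11/3 (n(T, c) = -3 + (⅙)*(-4) = -3 - ⅔ = -11/3)
t = 9152/3 (t = -26*(-11/3)*32 = (286/3)*32 = 9152/3 ≈ 3050.7)
1/(t + u) = 1/(9152/3 - 7130) = 1/(-12238/3) = -3/12238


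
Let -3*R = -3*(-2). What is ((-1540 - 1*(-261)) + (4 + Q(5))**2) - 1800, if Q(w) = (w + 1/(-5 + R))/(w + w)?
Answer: -3747126/1225 ≈ -3058.9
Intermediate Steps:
R = -2 (R = -(-1)*(-2) = -1/3*6 = -2)
Q(w) = (-1/7 + w)/(2*w) (Q(w) = (w + 1/(-5 - 2))/(w + w) = (w + 1/(-7))/((2*w)) = (w - 1/7)*(1/(2*w)) = (-1/7 + w)*(1/(2*w)) = (-1/7 + w)/(2*w))
((-1540 - 1*(-261)) + (4 + Q(5))**2) - 1800 = ((-1540 - 1*(-261)) + (4 + (1/14)*(-1 + 7*5)/5)**2) - 1800 = ((-1540 + 261) + (4 + (1/14)*(1/5)*(-1 + 35))**2) - 1800 = (-1279 + (4 + (1/14)*(1/5)*34)**2) - 1800 = (-1279 + (4 + 17/35)**2) - 1800 = (-1279 + (157/35)**2) - 1800 = (-1279 + 24649/1225) - 1800 = -1542126/1225 - 1800 = -3747126/1225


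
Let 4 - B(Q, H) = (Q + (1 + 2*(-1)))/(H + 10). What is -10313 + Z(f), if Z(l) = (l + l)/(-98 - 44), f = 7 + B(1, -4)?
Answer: -732234/71 ≈ -10313.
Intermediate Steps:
B(Q, H) = 4 - (-1 + Q)/(10 + H) (B(Q, H) = 4 - (Q + (1 + 2*(-1)))/(H + 10) = 4 - (Q + (1 - 2))/(10 + H) = 4 - (Q - 1)/(10 + H) = 4 - (-1 + Q)/(10 + H))
f = 11 (f = 7 + (41 - 1*1 + 4*(-4))/(10 - 4) = 7 + (41 - 1 - 16)/6 = 7 + (⅙)*24 = 7 + 4 = 11)
Z(l) = -l/71 (Z(l) = (2*l)/(-142) = (2*l)*(-1/142) = -l/71)
-10313 + Z(f) = -10313 - 1/71*11 = -10313 - 11/71 = -732234/71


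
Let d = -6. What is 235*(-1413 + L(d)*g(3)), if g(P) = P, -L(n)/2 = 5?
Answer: -339105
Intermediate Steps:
L(n) = -10 (L(n) = -2*5 = -10)
235*(-1413 + L(d)*g(3)) = 235*(-1413 - 10*3) = 235*(-1413 - 30) = 235*(-1443) = -339105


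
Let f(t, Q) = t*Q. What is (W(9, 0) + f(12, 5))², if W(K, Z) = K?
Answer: 4761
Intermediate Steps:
f(t, Q) = Q*t
(W(9, 0) + f(12, 5))² = (9 + 5*12)² = (9 + 60)² = 69² = 4761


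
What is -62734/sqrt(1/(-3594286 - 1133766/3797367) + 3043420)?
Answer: -125468*sqrt(15748887044914195078719130407114)/13846368160673524131 ≈ -35.960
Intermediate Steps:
-62734/sqrt(1/(-3594286 - 1133766/3797367) + 3043420) = -62734/sqrt(1/(-3594286 - 1133766*1/3797367) + 3043420) = -62734/sqrt(1/(-3594286 - 377922/1265789) + 3043420) = -62734/sqrt(1/(-4549608059576/1265789) + 3043420) = -62734/sqrt(-1265789/4549608059576 + 3043420) = -62734*2*sqrt(15748887044914195078719130407114)/13846368160673524131 = -125468*sqrt(15748887044914195078719130407114)/13846368160673524131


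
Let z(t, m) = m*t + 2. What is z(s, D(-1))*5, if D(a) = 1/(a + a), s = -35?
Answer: 195/2 ≈ 97.500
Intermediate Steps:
D(a) = 1/(2*a)
z(t, m) = 2 + m*t
z(s, D(-1))*5 = (2 + ((½)/(-1))*(-35))*5 = (2 + ((½)*(-1))*(-35))*5 = (2 - ½*(-35))*5 = (2 + 35/2)*5 = (39/2)*5 = 195/2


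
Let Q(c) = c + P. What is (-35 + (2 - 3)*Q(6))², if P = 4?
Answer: 2025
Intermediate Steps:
Q(c) = 4 + c (Q(c) = c + 4 = 4 + c)
(-35 + (2 - 3)*Q(6))² = (-35 + (2 - 3)*(4 + 6))² = (-35 - 1*10)² = (-35 - 10)² = (-45)² = 2025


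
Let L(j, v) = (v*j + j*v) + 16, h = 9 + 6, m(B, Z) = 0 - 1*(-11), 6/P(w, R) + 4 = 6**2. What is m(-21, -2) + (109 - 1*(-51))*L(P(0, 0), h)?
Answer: 3471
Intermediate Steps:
P(w, R) = 3/16 (P(w, R) = 6/(-4 + 6**2) = 6/(-4 + 36) = 6/32 = 6*(1/32) = 3/16)
m(B, Z) = 11 (m(B, Z) = 0 + 11 = 11)
h = 15
L(j, v) = 16 + 2*j*v (L(j, v) = (j*v + j*v) + 16 = 2*j*v + 16 = 16 + 2*j*v)
m(-21, -2) + (109 - 1*(-51))*L(P(0, 0), h) = 11 + (109 - 1*(-51))*(16 + 2*(3/16)*15) = 11 + (109 + 51)*(16 + 45/8) = 11 + 160*(173/8) = 11 + 3460 = 3471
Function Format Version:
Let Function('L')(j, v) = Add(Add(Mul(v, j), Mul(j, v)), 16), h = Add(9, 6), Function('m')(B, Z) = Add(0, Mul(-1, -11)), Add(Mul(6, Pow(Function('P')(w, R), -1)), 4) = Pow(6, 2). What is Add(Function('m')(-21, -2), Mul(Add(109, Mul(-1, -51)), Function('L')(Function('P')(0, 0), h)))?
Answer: 3471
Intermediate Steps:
Function('P')(w, R) = Rational(3, 16) (Function('P')(w, R) = Mul(6, Pow(Add(-4, Pow(6, 2)), -1)) = Mul(6, Pow(Add(-4, 36), -1)) = Mul(6, Pow(32, -1)) = Mul(6, Rational(1, 32)) = Rational(3, 16))
Function('m')(B, Z) = 11 (Function('m')(B, Z) = Add(0, 11) = 11)
h = 15
Function('L')(j, v) = Add(16, Mul(2, j, v)) (Function('L')(j, v) = Add(Add(Mul(j, v), Mul(j, v)), 16) = Add(Mul(2, j, v), 16) = Add(16, Mul(2, j, v)))
Add(Function('m')(-21, -2), Mul(Add(109, Mul(-1, -51)), Function('L')(Function('P')(0, 0), h))) = Add(11, Mul(Add(109, Mul(-1, -51)), Add(16, Mul(2, Rational(3, 16), 15)))) = Add(11, Mul(Add(109, 51), Add(16, Rational(45, 8)))) = Add(11, Mul(160, Rational(173, 8))) = Add(11, 3460) = 3471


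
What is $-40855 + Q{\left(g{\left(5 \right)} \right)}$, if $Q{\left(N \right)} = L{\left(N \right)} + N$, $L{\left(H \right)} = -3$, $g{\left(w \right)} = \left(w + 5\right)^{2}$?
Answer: $-40758$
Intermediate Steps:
$g{\left(w \right)} = \left(5 + w\right)^{2}$
$Q{\left(N \right)} = -3 + N$
$-40855 + Q{\left(g{\left(5 \right)} \right)} = -40855 - \left(3 - \left(5 + 5\right)^{2}\right) = -40855 - \left(3 - 10^{2}\right) = -40855 + \left(-3 + 100\right) = -40855 + 97 = -40758$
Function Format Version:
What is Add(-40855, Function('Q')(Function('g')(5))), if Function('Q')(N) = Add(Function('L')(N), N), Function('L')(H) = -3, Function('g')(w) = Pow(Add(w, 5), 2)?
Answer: -40758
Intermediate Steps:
Function('g')(w) = Pow(Add(5, w), 2)
Function('Q')(N) = Add(-3, N)
Add(-40855, Function('Q')(Function('g')(5))) = Add(-40855, Add(-3, Pow(Add(5, 5), 2))) = Add(-40855, Add(-3, Pow(10, 2))) = Add(-40855, Add(-3, 100)) = Add(-40855, 97) = -40758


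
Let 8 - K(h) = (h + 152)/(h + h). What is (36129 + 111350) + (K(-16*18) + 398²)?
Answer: 22024135/72 ≈ 3.0589e+5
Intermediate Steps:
K(h) = 8 - (152 + h)/(2*h) (K(h) = 8 - (h + 152)/(h + h) = 8 - (152 + h)/(2*h))
(36129 + 111350) + (K(-16*18) + 398²) = (36129 + 111350) + ((15/2 - 76/((-16*18))) + 398²) = 147479 + ((15/2 - 76/(-288)) + 158404) = 147479 + ((15/2 - 76*(-1/288)) + 158404) = 147479 + ((15/2 + 19/72) + 158404) = 147479 + (559/72 + 158404) = 147479 + 11405647/72 = 22024135/72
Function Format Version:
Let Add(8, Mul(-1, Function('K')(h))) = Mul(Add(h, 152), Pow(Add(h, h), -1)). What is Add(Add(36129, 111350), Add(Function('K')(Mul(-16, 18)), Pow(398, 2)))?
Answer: Rational(22024135, 72) ≈ 3.0589e+5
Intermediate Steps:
Function('K')(h) = Add(8, Mul(Rational(-1, 2), Pow(h, -1), Add(152, h))) (Function('K')(h) = Add(8, Mul(-1, Mul(Add(h, 152), Pow(Add(h, h), -1)))) = Add(8, Mul(-1, Mul(Add(152, h), Pow(Mul(2, h), -1)))) = Add(8, Mul(-1, Mul(Add(152, h), Mul(Rational(1, 2), Pow(h, -1))))) = Add(8, Mul(-1, Mul(Rational(1, 2), Pow(h, -1), Add(152, h)))) = Add(8, Mul(Rational(-1, 2), Pow(h, -1), Add(152, h))))
Add(Add(36129, 111350), Add(Function('K')(Mul(-16, 18)), Pow(398, 2))) = Add(Add(36129, 111350), Add(Add(Rational(15, 2), Mul(-76, Pow(Mul(-16, 18), -1))), Pow(398, 2))) = Add(147479, Add(Add(Rational(15, 2), Mul(-76, Pow(-288, -1))), 158404)) = Add(147479, Add(Add(Rational(15, 2), Mul(-76, Rational(-1, 288))), 158404)) = Add(147479, Add(Add(Rational(15, 2), Rational(19, 72)), 158404)) = Add(147479, Add(Rational(559, 72), 158404)) = Add(147479, Rational(11405647, 72)) = Rational(22024135, 72)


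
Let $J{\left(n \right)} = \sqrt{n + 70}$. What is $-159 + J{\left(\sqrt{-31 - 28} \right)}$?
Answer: $-159 + \sqrt{70 + i \sqrt{59}} \approx -150.62 + 0.45835 i$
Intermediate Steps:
$J{\left(n \right)} = \sqrt{70 + n}$
$-159 + J{\left(\sqrt{-31 - 28} \right)} = -159 + \sqrt{70 + \sqrt{-31 - 28}} = -159 + \sqrt{70 + \sqrt{-59}} = -159 + \sqrt{70 + i \sqrt{59}}$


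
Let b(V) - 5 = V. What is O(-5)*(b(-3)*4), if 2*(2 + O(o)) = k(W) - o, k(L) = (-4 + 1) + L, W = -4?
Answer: -24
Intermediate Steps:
b(V) = 5 + V
k(L) = -3 + L
O(o) = -11/2 - o/2 (O(o) = -2 + ((-3 - 4) - o)/2 = -2 + (-7 - o)/2 = -2 + (-7/2 - o/2) = -11/2 - o/2)
O(-5)*(b(-3)*4) = (-11/2 - ½*(-5))*((5 - 3)*4) = (-11/2 + 5/2)*(2*4) = -3*8 = -24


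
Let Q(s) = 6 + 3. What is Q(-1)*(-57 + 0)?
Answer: -513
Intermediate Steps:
Q(s) = 9
Q(-1)*(-57 + 0) = 9*(-57 + 0) = 9*(-57) = -513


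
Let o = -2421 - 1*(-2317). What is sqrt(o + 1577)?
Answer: sqrt(1473) ≈ 38.380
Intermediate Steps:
o = -104 (o = -2421 + 2317 = -104)
sqrt(o + 1577) = sqrt(-104 + 1577) = sqrt(1473)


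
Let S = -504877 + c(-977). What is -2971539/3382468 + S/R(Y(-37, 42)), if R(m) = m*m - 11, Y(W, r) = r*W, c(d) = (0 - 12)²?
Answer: -8883227609839/8168338885540 ≈ -1.0875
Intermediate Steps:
c(d) = 144 (c(d) = (-12)² = 144)
Y(W, r) = W*r
R(m) = -11 + m² (R(m) = m² - 11 = -11 + m²)
S = -504733 (S = -504877 + 144 = -504733)
-2971539/3382468 + S/R(Y(-37, 42)) = -2971539/3382468 - 504733/(-11 + (-37*42)²) = -2971539*1/3382468 - 504733/(-11 + (-1554)²) = -2971539/3382468 - 504733/(-11 + 2414916) = -2971539/3382468 - 504733/2414905 = -8883227609839/8168338885540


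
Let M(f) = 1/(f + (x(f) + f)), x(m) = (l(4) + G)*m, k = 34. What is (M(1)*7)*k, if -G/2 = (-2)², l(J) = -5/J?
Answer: -952/29 ≈ -32.828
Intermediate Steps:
G = -8 (G = -2*(-2)² = -2*4 = -8)
x(m) = -37*m/4 (x(m) = (-5/4 - 8)*m = -37*m/4)
M(f) = -4/(29*f) (M(f) = 1/(f + (-37*f/4 + f)) = 1/(f - 33*f/4) = 1/(-29*f/4) = -4/(29*f))
(M(1)*7)*k = (-4/29/1*7)*34 = (-4/29*1*7)*34 = -4/29*7*34 = -28/29*34 = -952/29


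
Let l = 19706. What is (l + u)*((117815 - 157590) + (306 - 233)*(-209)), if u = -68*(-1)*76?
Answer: -1368865968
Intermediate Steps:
u = 5168 (u = -(-68)*76 = -1*(-5168) = 5168)
(l + u)*((117815 - 157590) + (306 - 233)*(-209)) = (19706 + 5168)*((117815 - 157590) + (306 - 233)*(-209)) = 24874*(-39775 + 73*(-209)) = 24874*(-39775 - 15257) = 24874*(-55032) = -1368865968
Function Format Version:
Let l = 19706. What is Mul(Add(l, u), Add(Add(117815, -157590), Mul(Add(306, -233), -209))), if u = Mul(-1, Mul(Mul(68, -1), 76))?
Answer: -1368865968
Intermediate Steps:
u = 5168 (u = Mul(-1, Mul(-68, 76)) = Mul(-1, -5168) = 5168)
Mul(Add(l, u), Add(Add(117815, -157590), Mul(Add(306, -233), -209))) = Mul(Add(19706, 5168), Add(Add(117815, -157590), Mul(Add(306, -233), -209))) = Mul(24874, Add(-39775, Mul(73, -209))) = Mul(24874, Add(-39775, -15257)) = Mul(24874, -55032) = -1368865968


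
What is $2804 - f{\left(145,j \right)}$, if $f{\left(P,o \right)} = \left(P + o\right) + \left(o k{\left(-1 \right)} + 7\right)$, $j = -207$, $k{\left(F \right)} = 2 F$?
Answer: $2445$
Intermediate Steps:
$f{\left(P,o \right)} = 7 + P - o$ ($f{\left(P,o \right)} = \left(P + o\right) + \left(o 2 \left(-1\right) + 7\right) = \left(P + o\right) + \left(o \left(-2\right) + 7\right) = \left(P + o\right) - \left(-7 + 2 o\right) = 7 + P - o$)
$2804 - f{\left(145,j \right)} = 2804 - \left(7 + 145 - -207\right) = 2804 - \left(7 + 145 + 207\right) = 2804 - 359 = 2445$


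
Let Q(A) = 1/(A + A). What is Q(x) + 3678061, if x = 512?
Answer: 3766334465/1024 ≈ 3.6781e+6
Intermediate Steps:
Q(A) = 1/(2*A)
Q(x) + 3678061 = (1/2)/512 + 3678061 = (1/2)*(1/512) + 3678061 = 1/1024 + 3678061 = 3766334465/1024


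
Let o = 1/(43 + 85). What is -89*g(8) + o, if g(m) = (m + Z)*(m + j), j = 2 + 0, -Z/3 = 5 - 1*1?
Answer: 455681/128 ≈ 3560.0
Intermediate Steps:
Z = -12 (Z = -3*(5 - 1*1) = -3*(5 - 1) = -3*4 = -12)
j = 2
o = 1/128 ≈ 0.0078125
g(m) = (-12 + m)*(2 + m) (g(m) = (m - 12)*(m + 2) = (-12 + m)*(2 + m))
-89*g(8) + o = -89*(-24 + 8**2 - 10*8) + 1/128 = -89*(-24 + 64 - 80) + 1/128 = -89*(-40) + 1/128 = 3560 + 1/128 = 455681/128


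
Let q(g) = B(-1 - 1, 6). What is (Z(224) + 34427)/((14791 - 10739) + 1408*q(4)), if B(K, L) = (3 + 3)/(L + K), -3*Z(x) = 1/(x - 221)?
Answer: 154921/27738 ≈ 5.5852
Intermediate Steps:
Z(x) = -1/(3*(-221 + x)) (Z(x) = -1/(3*(x - 221)) = -1/(3*(-221 + x)))
B(K, L) = 6/(K + L)
q(g) = 3/2 (q(g) = 6/((-1 - 1) + 6) = 6/(-2 + 6) = 6/4 = 6*(¼) = 3/2)
(Z(224) + 34427)/((14791 - 10739) + 1408*q(4)) = (-1/(-663 + 3*224) + 34427)/((14791 - 10739) + 1408*(3/2)) = (-1/(-663 + 672) + 34427)/(4052 + 2112) = (-1/9 + 34427)/6164 = (-1*⅑ + 34427)*(1/6164) = (-⅑ + 34427)*(1/6164) = (309842/9)*(1/6164) = 154921/27738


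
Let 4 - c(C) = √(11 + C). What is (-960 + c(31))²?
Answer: (956 + √42)² ≈ 9.2637e+5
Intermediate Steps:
c(C) = 4 - √(11 + C)
(-960 + c(31))² = (-960 + (4 - √(11 + 31)))² = (-960 + (4 - √42))² = (-956 - √42)²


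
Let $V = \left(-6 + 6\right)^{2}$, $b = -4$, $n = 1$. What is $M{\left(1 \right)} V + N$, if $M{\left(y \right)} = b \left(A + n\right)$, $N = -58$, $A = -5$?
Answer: $-58$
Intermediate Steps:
$M{\left(y \right)} = 16$ ($M{\left(y \right)} = - 4 \left(-5 + 1\right) = \left(-4\right) \left(-4\right) = 16$)
$V = 0$ ($V = 0^{2} = 0$)
$M{\left(1 \right)} V + N = 16 \cdot 0 - 58 = 0 - 58 = -58$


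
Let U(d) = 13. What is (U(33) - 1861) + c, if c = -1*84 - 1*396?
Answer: -2328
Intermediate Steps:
c = -480 (c = -84 - 396 = -480)
(U(33) - 1861) + c = (13 - 1861) - 480 = -1848 - 480 = -2328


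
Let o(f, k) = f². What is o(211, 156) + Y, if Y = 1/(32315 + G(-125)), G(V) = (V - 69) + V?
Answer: 1424493917/31996 ≈ 44521.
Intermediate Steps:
G(V) = -69 + 2*V (G(V) = (-69 + V) + V = -69 + 2*V)
Y = 1/31996 (Y = 1/(32315 + (-69 + 2*(-125))) = 1/(32315 + (-69 - 250)) = 1/(32315 - 319) = 1/31996 ≈ 3.1254e-5)
o(211, 156) + Y = 211² + 1/31996 = 44521 + 1/31996 = 1424493917/31996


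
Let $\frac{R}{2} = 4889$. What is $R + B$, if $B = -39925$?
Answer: $-30147$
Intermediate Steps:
$R = 9778$ ($R = 2 \cdot 4889 = 9778$)
$R + B = 9778 - 39925 = -30147$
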